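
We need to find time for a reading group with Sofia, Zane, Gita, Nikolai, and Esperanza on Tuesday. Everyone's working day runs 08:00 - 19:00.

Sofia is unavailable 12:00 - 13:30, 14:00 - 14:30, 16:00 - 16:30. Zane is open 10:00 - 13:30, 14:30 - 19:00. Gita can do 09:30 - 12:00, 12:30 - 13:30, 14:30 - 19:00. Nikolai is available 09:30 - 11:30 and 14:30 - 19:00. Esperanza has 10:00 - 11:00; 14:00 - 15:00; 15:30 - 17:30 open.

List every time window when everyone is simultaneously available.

Sofia free: 08:00-12:00, 13:30-14:00, 14:30-16:00, 16:30-19:00 (invert busy blocks within the working day).
Zane free: 10:00-13:30, 14:30-19:00.
Gita free: 09:30-12:00, 12:30-13:30, 14:30-19:00.
Nikolai free: 09:30-11:30, 14:30-19:00.
Esperanza free: 10:00-11:00, 14:00-15:00, 15:30-17:30.
Sofia ∩ Zane: 10:00-12:00, 14:30-16:00, 16:30-19:00.
Sofia ∩ Zane ∩ Gita: 10:00-12:00, 14:30-16:00, 16:30-19:00.
Sofia ∩ Zane ∩ Gita ∩ Nikolai: 10:00-11:30, 14:30-16:00, 16:30-19:00.
Sofia ∩ Zane ∩ Gita ∩ Nikolai ∩ Esperanza: 10:00-11:00, 14:30-15:00, 15:30-16:00, 16:30-17:30.

10:00-11:00, 14:30-15:00, 15:30-16:00, 16:30-17:30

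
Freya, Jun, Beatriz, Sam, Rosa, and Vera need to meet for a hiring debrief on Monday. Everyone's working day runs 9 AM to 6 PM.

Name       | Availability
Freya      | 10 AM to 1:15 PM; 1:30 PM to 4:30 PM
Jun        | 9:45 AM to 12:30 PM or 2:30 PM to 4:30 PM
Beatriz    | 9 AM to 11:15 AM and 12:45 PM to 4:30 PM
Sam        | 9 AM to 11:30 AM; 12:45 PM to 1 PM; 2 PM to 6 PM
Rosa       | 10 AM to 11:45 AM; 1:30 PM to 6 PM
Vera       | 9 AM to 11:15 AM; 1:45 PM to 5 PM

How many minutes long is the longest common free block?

120

Freya ∩ Jun: 10:00-12:30, 14:30-16:30.
Freya ∩ Jun ∩ Beatriz: 10:00-11:15, 14:30-16:30.
Freya ∩ Jun ∩ Beatriz ∩ Sam: 10:00-11:15, 14:30-16:30.
Freya ∩ Jun ∩ Beatriz ∩ Sam ∩ Rosa: 10:00-11:15, 14:30-16:30.
Freya ∩ Jun ∩ Beatriz ∩ Sam ∩ Rosa ∩ Vera: 10:00-11:15, 14:30-16:30.
So the common availability across everyone is 10:00-11:15, 14:30-16:30.
The longest is 14:30-16:30 at 120 minutes.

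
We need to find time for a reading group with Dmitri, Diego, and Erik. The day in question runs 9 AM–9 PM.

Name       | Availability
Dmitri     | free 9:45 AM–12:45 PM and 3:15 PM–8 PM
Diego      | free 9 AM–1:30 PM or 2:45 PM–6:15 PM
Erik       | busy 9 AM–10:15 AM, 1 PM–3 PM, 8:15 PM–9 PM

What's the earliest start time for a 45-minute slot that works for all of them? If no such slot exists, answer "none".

Dmitri free: 09:45-12:45, 15:15-20:00.
Diego free: 09:00-13:30, 14:45-18:15.
Erik free: 10:15-13:00, 15:00-20:15 (invert busy blocks within the working day).
Dmitri ∩ Diego: 09:45-12:45, 15:15-18:15.
Dmitri ∩ Diego ∩ Erik: 10:15-12:45, 15:15-18:15.
The first common window of at least 45 minutes is 10:15-12:45, so the earliest start is 10:15.

10:15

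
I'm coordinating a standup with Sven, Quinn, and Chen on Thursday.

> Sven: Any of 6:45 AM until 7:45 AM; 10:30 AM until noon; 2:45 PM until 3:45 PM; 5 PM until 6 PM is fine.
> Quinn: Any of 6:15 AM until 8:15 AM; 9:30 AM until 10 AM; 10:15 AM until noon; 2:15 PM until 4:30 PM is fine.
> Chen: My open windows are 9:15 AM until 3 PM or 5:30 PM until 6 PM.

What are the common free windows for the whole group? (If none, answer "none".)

Sven ∩ Quinn: 06:45-07:45, 10:30-12:00, 14:45-15:45.
Sven ∩ Quinn ∩ Chen: 10:30-12:00, 14:45-15:00.
Those are the intersection windows.

10:30-12:00, 14:45-15:00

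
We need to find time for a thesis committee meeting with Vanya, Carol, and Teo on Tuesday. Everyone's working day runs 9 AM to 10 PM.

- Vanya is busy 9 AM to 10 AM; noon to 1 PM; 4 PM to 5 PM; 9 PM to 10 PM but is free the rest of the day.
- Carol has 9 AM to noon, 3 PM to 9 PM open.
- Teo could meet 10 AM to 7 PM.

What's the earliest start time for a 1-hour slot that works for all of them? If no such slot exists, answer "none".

Vanya free: 10:00-12:00, 13:00-16:00, 17:00-21:00 (invert busy blocks within the working day).
Carol free: 09:00-12:00, 15:00-21:00.
Teo free: 10:00-19:00.
Vanya ∩ Carol: 10:00-12:00, 15:00-16:00, 17:00-21:00.
Vanya ∩ Carol ∩ Teo: 10:00-12:00, 15:00-16:00, 17:00-19:00.
The first common window of at least 60 minutes is 10:00-12:00, so the earliest start is 10:00.

10:00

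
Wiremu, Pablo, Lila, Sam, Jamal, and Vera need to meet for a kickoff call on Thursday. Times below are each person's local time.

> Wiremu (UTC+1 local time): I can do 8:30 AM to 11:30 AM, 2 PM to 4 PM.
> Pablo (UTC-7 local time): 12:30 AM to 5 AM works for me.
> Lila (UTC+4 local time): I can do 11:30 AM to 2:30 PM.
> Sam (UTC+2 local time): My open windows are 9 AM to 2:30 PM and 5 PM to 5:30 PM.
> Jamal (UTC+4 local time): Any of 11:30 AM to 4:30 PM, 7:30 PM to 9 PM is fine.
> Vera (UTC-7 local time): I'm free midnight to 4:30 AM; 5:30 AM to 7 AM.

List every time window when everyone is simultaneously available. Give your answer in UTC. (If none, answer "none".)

Wiremu in UTC: 07:30-10:30, 13:00-15:00 (subtract 1h to convert from UTC+1).
Pablo in UTC: 07:30-12:00 (add 7h to convert from UTC-7).
Lila in UTC: 07:30-10:30 (subtract 4h to convert from UTC+4).
Sam in UTC: 07:00-12:30, 15:00-15:30 (subtract 2h to convert from UTC+2).
Jamal in UTC: 07:30-12:30, 15:30-17:00 (subtract 4h to convert from UTC+4).
Vera in UTC: 07:00-11:30, 12:30-14:00 (add 7h to convert from UTC-7).
Wiremu ∩ Pablo: 07:30-10:30.
Wiremu ∩ Pablo ∩ Lila: 07:30-10:30.
Wiremu ∩ Pablo ∩ Lila ∩ Sam: 07:30-10:30.
Wiremu ∩ Pablo ∩ Lila ∩ Sam ∩ Jamal: 07:30-10:30.
Wiremu ∩ Pablo ∩ Lila ∩ Sam ∩ Jamal ∩ Vera: 07:30-10:30.

07:30-10:30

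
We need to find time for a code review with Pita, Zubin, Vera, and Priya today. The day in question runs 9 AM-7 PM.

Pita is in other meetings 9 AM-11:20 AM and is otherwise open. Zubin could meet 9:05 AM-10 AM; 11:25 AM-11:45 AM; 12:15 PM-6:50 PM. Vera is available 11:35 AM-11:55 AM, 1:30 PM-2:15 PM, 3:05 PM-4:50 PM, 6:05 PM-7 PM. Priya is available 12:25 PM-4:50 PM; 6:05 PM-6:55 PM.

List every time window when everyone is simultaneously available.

13:30-14:15, 15:05-16:50, 18:05-18:50

Pita free: 11:20-19:00 (invert busy blocks within the working day).
Zubin free: 09:05-10:00, 11:25-11:45, 12:15-18:50.
Vera free: 11:35-11:55, 13:30-14:15, 15:05-16:50, 18:05-19:00.
Priya free: 12:25-16:50, 18:05-18:55.
Pita ∩ Zubin: 11:25-11:45, 12:15-18:50.
Pita ∩ Zubin ∩ Vera: 11:35-11:45, 13:30-14:15, 15:05-16:50, 18:05-18:50.
Pita ∩ Zubin ∩ Vera ∩ Priya: 13:30-14:15, 15:05-16:50, 18:05-18:50.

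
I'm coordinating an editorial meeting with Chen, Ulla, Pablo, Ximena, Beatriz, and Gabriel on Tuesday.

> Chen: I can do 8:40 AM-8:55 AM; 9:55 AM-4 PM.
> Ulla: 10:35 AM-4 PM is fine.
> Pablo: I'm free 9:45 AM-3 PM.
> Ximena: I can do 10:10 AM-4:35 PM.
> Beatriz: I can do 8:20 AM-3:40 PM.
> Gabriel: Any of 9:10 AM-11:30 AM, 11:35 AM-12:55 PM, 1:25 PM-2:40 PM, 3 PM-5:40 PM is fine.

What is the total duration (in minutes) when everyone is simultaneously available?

210

Chen ∩ Ulla: 10:35-16:00.
Chen ∩ Ulla ∩ Pablo: 10:35-15:00.
Chen ∩ Ulla ∩ Pablo ∩ Ximena: 10:35-15:00.
Chen ∩ Ulla ∩ Pablo ∩ Ximena ∩ Beatriz: 10:35-15:00.
Chen ∩ Ulla ∩ Pablo ∩ Ximena ∩ Beatriz ∩ Gabriel: 10:35-11:30, 11:35-12:55, 13:25-14:40.
Summing the common windows: 55 + 80 + 75 = 210 minutes.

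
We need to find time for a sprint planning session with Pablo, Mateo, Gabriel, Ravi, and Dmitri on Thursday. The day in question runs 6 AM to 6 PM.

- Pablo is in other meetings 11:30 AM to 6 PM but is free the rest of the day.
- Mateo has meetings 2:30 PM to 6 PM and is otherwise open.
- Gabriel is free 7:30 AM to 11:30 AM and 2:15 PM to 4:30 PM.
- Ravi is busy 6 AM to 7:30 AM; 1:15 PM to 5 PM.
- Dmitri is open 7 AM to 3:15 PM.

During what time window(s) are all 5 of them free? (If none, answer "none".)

07:30-11:30

Pablo free: 06:00-11:30 (invert busy blocks within the working day).
Mateo free: 06:00-14:30 (invert busy blocks within the working day).
Gabriel free: 07:30-11:30, 14:15-16:30.
Ravi free: 07:30-13:15, 17:00-18:00 (invert busy blocks within the working day).
Dmitri free: 07:00-15:15.
Pablo ∩ Mateo: 06:00-11:30.
Pablo ∩ Mateo ∩ Gabriel: 07:30-11:30.
Pablo ∩ Mateo ∩ Gabriel ∩ Ravi: 07:30-11:30.
Pablo ∩ Mateo ∩ Gabriel ∩ Ravi ∩ Dmitri: 07:30-11:30.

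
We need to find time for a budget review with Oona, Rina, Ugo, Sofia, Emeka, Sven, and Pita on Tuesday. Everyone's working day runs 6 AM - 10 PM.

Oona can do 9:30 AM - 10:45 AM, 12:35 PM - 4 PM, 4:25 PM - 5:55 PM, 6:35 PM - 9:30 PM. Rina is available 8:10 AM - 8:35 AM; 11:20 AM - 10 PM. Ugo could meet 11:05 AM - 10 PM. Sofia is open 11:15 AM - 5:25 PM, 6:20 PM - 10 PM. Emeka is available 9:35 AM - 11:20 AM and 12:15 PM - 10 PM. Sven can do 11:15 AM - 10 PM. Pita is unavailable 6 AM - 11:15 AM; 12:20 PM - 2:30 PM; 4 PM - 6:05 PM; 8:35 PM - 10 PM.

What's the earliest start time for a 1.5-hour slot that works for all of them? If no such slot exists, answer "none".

14:30

Oona free: 09:30-10:45, 12:35-16:00, 16:25-17:55, 18:35-21:30.
Rina free: 08:10-08:35, 11:20-22:00.
Ugo free: 11:05-22:00.
Sofia free: 11:15-17:25, 18:20-22:00.
Emeka free: 09:35-11:20, 12:15-22:00.
Sven free: 11:15-22:00.
Pita free: 11:15-12:20, 14:30-16:00, 18:05-20:35 (invert busy blocks within the working day).
Oona ∩ Rina: 12:35-16:00, 16:25-17:55, 18:35-21:30.
Oona ∩ Rina ∩ Ugo: 12:35-16:00, 16:25-17:55, 18:35-21:30.
Oona ∩ Rina ∩ Ugo ∩ Sofia: 12:35-16:00, 16:25-17:25, 18:35-21:30.
Oona ∩ Rina ∩ Ugo ∩ Sofia ∩ Emeka: 12:35-16:00, 16:25-17:25, 18:35-21:30.
Oona ∩ Rina ∩ Ugo ∩ Sofia ∩ Emeka ∩ Sven: 12:35-16:00, 16:25-17:25, 18:35-21:30.
Oona ∩ Rina ∩ Ugo ∩ Sofia ∩ Emeka ∩ Sven ∩ Pita: 14:30-16:00, 18:35-20:35.
So the common availability across everyone is 14:30-16:00, 18:35-20:35.
The first common window of at least 90 minutes is 14:30-16:00, so the earliest start is 14:30.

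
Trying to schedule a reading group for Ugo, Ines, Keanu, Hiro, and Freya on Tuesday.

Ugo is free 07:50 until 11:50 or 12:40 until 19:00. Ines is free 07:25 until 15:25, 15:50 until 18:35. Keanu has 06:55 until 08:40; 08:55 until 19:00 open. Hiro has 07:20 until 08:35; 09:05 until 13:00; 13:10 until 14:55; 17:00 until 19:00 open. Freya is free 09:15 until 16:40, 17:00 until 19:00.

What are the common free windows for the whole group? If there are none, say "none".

Ugo ∩ Ines: 07:50-11:50, 12:40-15:25, 15:50-18:35.
Ugo ∩ Ines ∩ Keanu: 07:50-08:40, 08:55-11:50, 12:40-15:25, 15:50-18:35.
Ugo ∩ Ines ∩ Keanu ∩ Hiro: 07:50-08:35, 09:05-11:50, 12:40-13:00, 13:10-14:55, 17:00-18:35.
Ugo ∩ Ines ∩ Keanu ∩ Hiro ∩ Freya: 09:15-11:50, 12:40-13:00, 13:10-14:55, 17:00-18:35.

09:15-11:50, 12:40-13:00, 13:10-14:55, 17:00-18:35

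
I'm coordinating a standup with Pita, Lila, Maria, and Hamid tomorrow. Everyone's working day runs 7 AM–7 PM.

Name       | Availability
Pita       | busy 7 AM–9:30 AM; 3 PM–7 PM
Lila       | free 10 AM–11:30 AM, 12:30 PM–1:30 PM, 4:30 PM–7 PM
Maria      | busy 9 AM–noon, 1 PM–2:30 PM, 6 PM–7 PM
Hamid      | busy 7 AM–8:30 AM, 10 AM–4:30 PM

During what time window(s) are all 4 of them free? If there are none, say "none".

Pita free: 09:30-15:00 (invert busy blocks within the working day).
Lila free: 10:00-11:30, 12:30-13:30, 16:30-19:00.
Maria free: 07:00-09:00, 12:00-13:00, 14:30-18:00 (invert busy blocks within the working day).
Hamid free: 08:30-10:00, 16:30-19:00 (invert busy blocks within the working day).
Pita ∩ Lila: 10:00-11:30, 12:30-13:30.
Pita ∩ Lila ∩ Maria: 12:30-13:00.
Pita ∩ Lila ∩ Maria ∩ Hamid: ∅.
There is no time when everyone is free.

none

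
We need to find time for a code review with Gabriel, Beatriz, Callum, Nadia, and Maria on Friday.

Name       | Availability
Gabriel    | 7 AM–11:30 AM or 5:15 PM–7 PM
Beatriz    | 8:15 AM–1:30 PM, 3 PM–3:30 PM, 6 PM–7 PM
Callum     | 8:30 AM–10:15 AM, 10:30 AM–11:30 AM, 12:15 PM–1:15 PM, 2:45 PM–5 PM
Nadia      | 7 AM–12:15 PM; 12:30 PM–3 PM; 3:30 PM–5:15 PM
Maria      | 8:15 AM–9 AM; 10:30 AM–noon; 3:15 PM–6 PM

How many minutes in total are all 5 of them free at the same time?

Gabriel ∩ Beatriz: 08:15-11:30, 18:00-19:00.
Gabriel ∩ Beatriz ∩ Callum: 08:30-10:15, 10:30-11:30.
Gabriel ∩ Beatriz ∩ Callum ∩ Nadia: 08:30-10:15, 10:30-11:30.
Gabriel ∩ Beatriz ∩ Callum ∩ Nadia ∩ Maria: 08:30-09:00, 10:30-11:30.
Summing the common windows: 30 + 60 = 90 minutes.

90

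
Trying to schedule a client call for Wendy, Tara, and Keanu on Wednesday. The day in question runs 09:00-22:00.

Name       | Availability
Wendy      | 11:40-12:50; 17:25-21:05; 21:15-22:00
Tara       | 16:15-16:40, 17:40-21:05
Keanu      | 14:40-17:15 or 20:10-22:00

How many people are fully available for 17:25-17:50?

Wendy can make the full 17:25-17:50 slot — that's 1.

1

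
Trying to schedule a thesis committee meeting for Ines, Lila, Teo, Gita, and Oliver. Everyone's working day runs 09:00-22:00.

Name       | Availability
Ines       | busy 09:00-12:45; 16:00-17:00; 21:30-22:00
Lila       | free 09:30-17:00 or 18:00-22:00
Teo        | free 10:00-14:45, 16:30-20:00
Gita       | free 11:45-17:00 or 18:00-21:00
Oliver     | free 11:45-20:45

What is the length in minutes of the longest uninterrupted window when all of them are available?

Ines free: 12:45-16:00, 17:00-21:30 (invert busy blocks within the working day).
Lila free: 09:30-17:00, 18:00-22:00.
Teo free: 10:00-14:45, 16:30-20:00.
Gita free: 11:45-17:00, 18:00-21:00.
Oliver free: 11:45-20:45.
Ines ∩ Lila: 12:45-16:00, 18:00-21:30.
Ines ∩ Lila ∩ Teo: 12:45-14:45, 18:00-20:00.
Ines ∩ Lila ∩ Teo ∩ Gita: 12:45-14:45, 18:00-20:00.
Ines ∩ Lila ∩ Teo ∩ Gita ∩ Oliver: 12:45-14:45, 18:00-20:00.
The longest is 12:45-14:45 at 120 minutes.

120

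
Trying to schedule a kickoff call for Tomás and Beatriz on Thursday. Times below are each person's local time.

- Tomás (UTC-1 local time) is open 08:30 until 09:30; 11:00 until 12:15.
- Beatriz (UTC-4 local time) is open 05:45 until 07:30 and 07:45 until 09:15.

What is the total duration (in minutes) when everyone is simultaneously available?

120

Tomás in UTC: 09:30-10:30, 12:00-13:15 (add 1h to convert from UTC-1).
Beatriz in UTC: 09:45-11:30, 11:45-13:15 (add 4h to convert from UTC-4).
Tomás ∩ Beatriz: 09:45-10:30, 12:00-13:15.
So the common availability across everyone is 09:45-10:30, 12:00-13:15.
Summing the common windows: 45 + 75 = 120 minutes.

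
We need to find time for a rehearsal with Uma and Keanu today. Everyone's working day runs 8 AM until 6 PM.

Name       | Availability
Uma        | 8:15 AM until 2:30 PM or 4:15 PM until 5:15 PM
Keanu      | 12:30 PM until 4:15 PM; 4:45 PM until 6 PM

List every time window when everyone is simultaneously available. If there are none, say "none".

12:30-14:30, 16:45-17:15

Uma ∩ Keanu: 12:30-14:30, 16:45-17:15.
So the common availability across everyone is 12:30-14:30, 16:45-17:15.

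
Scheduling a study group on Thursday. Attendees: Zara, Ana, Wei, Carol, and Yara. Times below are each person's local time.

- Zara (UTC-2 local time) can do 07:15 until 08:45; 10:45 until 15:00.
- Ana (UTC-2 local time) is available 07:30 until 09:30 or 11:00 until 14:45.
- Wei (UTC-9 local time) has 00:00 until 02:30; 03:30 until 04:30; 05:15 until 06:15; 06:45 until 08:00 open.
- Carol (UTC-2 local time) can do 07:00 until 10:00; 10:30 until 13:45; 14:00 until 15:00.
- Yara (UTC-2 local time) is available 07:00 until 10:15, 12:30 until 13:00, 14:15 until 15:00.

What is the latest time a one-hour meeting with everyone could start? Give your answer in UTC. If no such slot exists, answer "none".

09:45

Zara in UTC: 09:15-10:45, 12:45-17:00 (add 2h to convert from UTC-2).
Ana in UTC: 09:30-11:30, 13:00-16:45 (add 2h to convert from UTC-2).
Wei in UTC: 09:00-11:30, 12:30-13:30, 14:15-15:15, 15:45-17:00 (add 9h to convert from UTC-9).
Carol in UTC: 09:00-12:00, 12:30-15:45, 16:00-17:00 (add 2h to convert from UTC-2).
Yara in UTC: 09:00-12:15, 14:30-15:00, 16:15-17:00 (add 2h to convert from UTC-2).
Zara ∩ Ana: 09:30-10:45, 13:00-16:45.
Zara ∩ Ana ∩ Wei: 09:30-10:45, 13:00-13:30, 14:15-15:15, 15:45-16:45.
Zara ∩ Ana ∩ Wei ∩ Carol: 09:30-10:45, 13:00-13:30, 14:15-15:15, 16:00-16:45.
Zara ∩ Ana ∩ Wei ∩ Carol ∩ Yara: 09:30-10:45, 14:30-15:00, 16:15-16:45.
The last common window of at least 60 minutes is 09:30-10:45; a 60-minute meeting can start as late as 09:45 and still end by 10:45.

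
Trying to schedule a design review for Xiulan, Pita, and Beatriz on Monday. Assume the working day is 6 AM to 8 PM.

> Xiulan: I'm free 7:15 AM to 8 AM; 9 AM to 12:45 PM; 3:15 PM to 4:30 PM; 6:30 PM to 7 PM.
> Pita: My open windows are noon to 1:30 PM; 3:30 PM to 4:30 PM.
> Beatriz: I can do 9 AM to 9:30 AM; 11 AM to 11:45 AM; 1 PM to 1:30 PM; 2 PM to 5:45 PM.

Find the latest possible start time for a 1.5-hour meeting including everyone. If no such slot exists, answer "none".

none

Xiulan ∩ Pita: 12:00-12:45, 15:30-16:30.
Xiulan ∩ Pita ∩ Beatriz: 15:30-16:30.
So the common availability across everyone is 15:30-16:30.
No common window is at least 90 minutes long.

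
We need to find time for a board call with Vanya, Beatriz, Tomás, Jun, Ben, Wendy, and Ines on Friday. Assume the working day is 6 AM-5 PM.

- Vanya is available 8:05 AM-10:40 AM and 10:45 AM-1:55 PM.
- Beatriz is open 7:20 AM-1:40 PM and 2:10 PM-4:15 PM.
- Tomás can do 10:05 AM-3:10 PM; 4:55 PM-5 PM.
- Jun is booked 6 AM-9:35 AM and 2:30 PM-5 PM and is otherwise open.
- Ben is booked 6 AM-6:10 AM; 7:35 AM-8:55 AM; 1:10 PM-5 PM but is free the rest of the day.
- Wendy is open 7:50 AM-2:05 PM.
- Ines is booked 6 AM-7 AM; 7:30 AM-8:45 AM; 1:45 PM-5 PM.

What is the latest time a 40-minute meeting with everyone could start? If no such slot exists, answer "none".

Vanya free: 08:05-10:40, 10:45-13:55.
Beatriz free: 07:20-13:40, 14:10-16:15.
Tomás free: 10:05-15:10, 16:55-17:00.
Jun free: 09:35-14:30 (invert busy blocks within the working day).
Ben free: 06:10-07:35, 08:55-13:10 (invert busy blocks within the working day).
Wendy free: 07:50-14:05.
Ines free: 07:00-07:30, 08:45-13:45 (invert busy blocks within the working day).
Vanya ∩ Beatriz: 08:05-10:40, 10:45-13:40.
Vanya ∩ Beatriz ∩ Tomás: 10:05-10:40, 10:45-13:40.
Vanya ∩ Beatriz ∩ Tomás ∩ Jun: 10:05-10:40, 10:45-13:40.
Vanya ∩ Beatriz ∩ Tomás ∩ Jun ∩ Ben: 10:05-10:40, 10:45-13:10.
Vanya ∩ Beatriz ∩ Tomás ∩ Jun ∩ Ben ∩ Wendy: 10:05-10:40, 10:45-13:10.
Vanya ∩ Beatriz ∩ Tomás ∩ Jun ∩ Ben ∩ Wendy ∩ Ines: 10:05-10:40, 10:45-13:10.
The last common window of at least 40 minutes is 10:45-13:10; a 40-minute meeting can start as late as 12:30 and still end by 13:10.

12:30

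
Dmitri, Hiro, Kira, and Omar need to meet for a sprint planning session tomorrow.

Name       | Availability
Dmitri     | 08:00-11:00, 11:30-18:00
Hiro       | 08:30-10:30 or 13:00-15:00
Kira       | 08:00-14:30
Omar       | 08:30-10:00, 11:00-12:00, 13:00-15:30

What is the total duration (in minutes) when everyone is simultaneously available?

180

Dmitri ∩ Hiro: 08:30-10:30, 13:00-15:00.
Dmitri ∩ Hiro ∩ Kira: 08:30-10:30, 13:00-14:30.
Dmitri ∩ Hiro ∩ Kira ∩ Omar: 08:30-10:00, 13:00-14:30.
So the common availability across everyone is 08:30-10:00, 13:00-14:30.
Summing the common windows: 90 + 90 = 180 minutes.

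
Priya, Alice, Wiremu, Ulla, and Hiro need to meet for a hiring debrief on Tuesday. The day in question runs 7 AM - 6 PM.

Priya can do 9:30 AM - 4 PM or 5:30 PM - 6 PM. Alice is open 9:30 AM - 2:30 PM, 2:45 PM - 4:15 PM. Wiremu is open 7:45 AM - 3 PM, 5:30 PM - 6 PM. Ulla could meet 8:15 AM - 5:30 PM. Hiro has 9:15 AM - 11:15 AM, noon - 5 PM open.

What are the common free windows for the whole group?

Priya ∩ Alice: 09:30-14:30, 14:45-16:00.
Priya ∩ Alice ∩ Wiremu: 09:30-14:30, 14:45-15:00.
Priya ∩ Alice ∩ Wiremu ∩ Ulla: 09:30-14:30, 14:45-15:00.
Priya ∩ Alice ∩ Wiremu ∩ Ulla ∩ Hiro: 09:30-11:15, 12:00-14:30, 14:45-15:00.

09:30-11:15, 12:00-14:30, 14:45-15:00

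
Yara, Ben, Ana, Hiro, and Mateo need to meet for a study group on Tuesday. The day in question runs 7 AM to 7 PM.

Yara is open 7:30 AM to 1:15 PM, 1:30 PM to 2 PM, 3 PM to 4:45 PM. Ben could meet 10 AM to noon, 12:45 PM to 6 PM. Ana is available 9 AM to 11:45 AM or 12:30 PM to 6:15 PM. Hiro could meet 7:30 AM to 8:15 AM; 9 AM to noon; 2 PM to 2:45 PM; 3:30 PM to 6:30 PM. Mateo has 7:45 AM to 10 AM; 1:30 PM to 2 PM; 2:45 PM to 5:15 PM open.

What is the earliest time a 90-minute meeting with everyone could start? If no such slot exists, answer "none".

Yara ∩ Ben: 10:00-12:00, 12:45-13:15, 13:30-14:00, 15:00-16:45.
Yara ∩ Ben ∩ Ana: 10:00-11:45, 12:45-13:15, 13:30-14:00, 15:00-16:45.
Yara ∩ Ben ∩ Ana ∩ Hiro: 10:00-11:45, 15:30-16:45.
Yara ∩ Ben ∩ Ana ∩ Hiro ∩ Mateo: 15:30-16:45.
No common window is at least 90 minutes long.

none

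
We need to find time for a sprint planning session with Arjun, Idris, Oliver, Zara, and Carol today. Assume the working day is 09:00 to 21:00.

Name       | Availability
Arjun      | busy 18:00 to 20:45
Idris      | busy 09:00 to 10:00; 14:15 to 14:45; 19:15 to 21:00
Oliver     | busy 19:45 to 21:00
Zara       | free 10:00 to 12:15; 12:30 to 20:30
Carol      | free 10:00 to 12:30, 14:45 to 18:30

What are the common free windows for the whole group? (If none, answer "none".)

Arjun free: 09:00-18:00, 20:45-21:00 (invert busy blocks within the working day).
Idris free: 10:00-14:15, 14:45-19:15 (invert busy blocks within the working day).
Oliver free: 09:00-19:45 (invert busy blocks within the working day).
Zara free: 10:00-12:15, 12:30-20:30.
Carol free: 10:00-12:30, 14:45-18:30.
Arjun ∩ Idris: 10:00-14:15, 14:45-18:00.
Arjun ∩ Idris ∩ Oliver: 10:00-14:15, 14:45-18:00.
Arjun ∩ Idris ∩ Oliver ∩ Zara: 10:00-12:15, 12:30-14:15, 14:45-18:00.
Arjun ∩ Idris ∩ Oliver ∩ Zara ∩ Carol: 10:00-12:15, 14:45-18:00.

10:00-12:15, 14:45-18:00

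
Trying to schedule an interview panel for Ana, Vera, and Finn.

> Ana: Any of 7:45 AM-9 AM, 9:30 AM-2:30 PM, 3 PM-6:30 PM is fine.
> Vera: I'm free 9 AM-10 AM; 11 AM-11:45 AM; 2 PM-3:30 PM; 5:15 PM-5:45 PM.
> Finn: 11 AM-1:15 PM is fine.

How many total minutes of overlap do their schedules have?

45

Ana ∩ Vera: 09:30-10:00, 11:00-11:45, 14:00-14:30, 15:00-15:30, 17:15-17:45.
Ana ∩ Vera ∩ Finn: 11:00-11:45.
That's a single block of 45 minutes.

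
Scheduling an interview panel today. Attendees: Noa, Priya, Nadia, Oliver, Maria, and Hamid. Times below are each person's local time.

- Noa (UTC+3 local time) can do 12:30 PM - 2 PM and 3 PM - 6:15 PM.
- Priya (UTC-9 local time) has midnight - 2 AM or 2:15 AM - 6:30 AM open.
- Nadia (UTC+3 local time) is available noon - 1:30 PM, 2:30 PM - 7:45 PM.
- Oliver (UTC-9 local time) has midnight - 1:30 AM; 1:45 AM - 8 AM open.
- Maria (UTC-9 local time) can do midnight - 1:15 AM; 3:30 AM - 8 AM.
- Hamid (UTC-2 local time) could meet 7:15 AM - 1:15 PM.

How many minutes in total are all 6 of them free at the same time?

210

Noa in UTC: 09:30-11:00, 12:00-15:15 (subtract 3h to convert from UTC+3).
Priya in UTC: 09:00-11:00, 11:15-15:30 (add 9h to convert from UTC-9).
Nadia in UTC: 09:00-10:30, 11:30-16:45 (subtract 3h to convert from UTC+3).
Oliver in UTC: 09:00-10:30, 10:45-17:00 (add 9h to convert from UTC-9).
Maria in UTC: 09:00-10:15, 12:30-17:00 (add 9h to convert from UTC-9).
Hamid in UTC: 09:15-15:15 (add 2h to convert from UTC-2).
Noa ∩ Priya: 09:30-11:00, 12:00-15:15.
Noa ∩ Priya ∩ Nadia: 09:30-10:30, 12:00-15:15.
Noa ∩ Priya ∩ Nadia ∩ Oliver: 09:30-10:30, 12:00-15:15.
Noa ∩ Priya ∩ Nadia ∩ Oliver ∩ Maria: 09:30-10:15, 12:30-15:15.
Noa ∩ Priya ∩ Nadia ∩ Oliver ∩ Maria ∩ Hamid: 09:30-10:15, 12:30-15:15.
Summing the common windows: 45 + 165 = 210 minutes.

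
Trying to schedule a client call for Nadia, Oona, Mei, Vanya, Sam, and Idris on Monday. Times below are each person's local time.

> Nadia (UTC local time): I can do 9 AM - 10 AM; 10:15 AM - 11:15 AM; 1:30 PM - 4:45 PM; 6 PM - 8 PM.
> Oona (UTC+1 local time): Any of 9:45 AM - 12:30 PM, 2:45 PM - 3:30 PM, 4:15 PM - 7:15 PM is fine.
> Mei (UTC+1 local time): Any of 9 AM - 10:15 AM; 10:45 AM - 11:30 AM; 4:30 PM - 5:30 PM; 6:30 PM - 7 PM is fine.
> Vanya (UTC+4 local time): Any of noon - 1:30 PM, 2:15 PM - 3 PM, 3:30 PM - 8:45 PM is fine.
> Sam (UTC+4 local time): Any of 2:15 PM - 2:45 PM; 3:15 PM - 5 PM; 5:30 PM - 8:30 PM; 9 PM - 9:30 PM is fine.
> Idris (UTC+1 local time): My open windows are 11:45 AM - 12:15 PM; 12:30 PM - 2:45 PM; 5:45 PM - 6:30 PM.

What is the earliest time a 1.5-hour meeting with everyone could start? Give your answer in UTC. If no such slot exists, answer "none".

Nadia in UTC: 09:00-10:00, 10:15-11:15, 13:30-16:45, 18:00-20:00.
Oona in UTC: 08:45-11:30, 13:45-14:30, 15:15-18:15 (subtract 1h to convert from UTC+1).
Mei in UTC: 08:00-09:15, 09:45-10:30, 15:30-16:30, 17:30-18:00 (subtract 1h to convert from UTC+1).
Vanya in UTC: 08:00-09:30, 10:15-11:00, 11:30-16:45 (subtract 4h to convert from UTC+4).
Sam in UTC: 10:15-10:45, 11:15-13:00, 13:30-16:30, 17:00-17:30 (subtract 4h to convert from UTC+4).
Idris in UTC: 10:45-11:15, 11:30-13:45, 16:45-17:30 (subtract 1h to convert from UTC+1).
Nadia ∩ Oona: 09:00-10:00, 10:15-11:15, 13:45-14:30, 15:15-16:45, 18:00-18:15.
Nadia ∩ Oona ∩ Mei: 09:00-09:15, 09:45-10:00, 10:15-10:30, 15:30-16:30.
Nadia ∩ Oona ∩ Mei ∩ Vanya: 09:00-09:15, 10:15-10:30, 15:30-16:30.
Nadia ∩ Oona ∩ Mei ∩ Vanya ∩ Sam: 10:15-10:30, 15:30-16:30.
Nadia ∩ Oona ∩ Mei ∩ Vanya ∩ Sam ∩ Idris: ∅.
There is no time when everyone is free.
No common window is at least 90 minutes long.

none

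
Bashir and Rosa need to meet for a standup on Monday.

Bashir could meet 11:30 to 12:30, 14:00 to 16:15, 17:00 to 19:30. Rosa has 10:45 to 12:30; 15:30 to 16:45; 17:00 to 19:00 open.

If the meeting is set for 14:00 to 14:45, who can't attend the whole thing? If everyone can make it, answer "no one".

Rosa

Bashir: free for 14:00-14:45. Rosa: not fully free for 14:00-14:45.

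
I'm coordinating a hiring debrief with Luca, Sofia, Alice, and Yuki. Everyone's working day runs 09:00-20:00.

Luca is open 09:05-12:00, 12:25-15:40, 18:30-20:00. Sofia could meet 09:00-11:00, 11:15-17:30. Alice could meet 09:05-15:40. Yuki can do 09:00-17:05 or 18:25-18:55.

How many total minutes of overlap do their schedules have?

Luca ∩ Sofia: 09:05-11:00, 11:15-12:00, 12:25-15:40.
Luca ∩ Sofia ∩ Alice: 09:05-11:00, 11:15-12:00, 12:25-15:40.
Luca ∩ Sofia ∩ Alice ∩ Yuki: 09:05-11:00, 11:15-12:00, 12:25-15:40.
Those are the intersection windows.
Summing the common windows: 115 + 45 + 195 = 355 minutes.

355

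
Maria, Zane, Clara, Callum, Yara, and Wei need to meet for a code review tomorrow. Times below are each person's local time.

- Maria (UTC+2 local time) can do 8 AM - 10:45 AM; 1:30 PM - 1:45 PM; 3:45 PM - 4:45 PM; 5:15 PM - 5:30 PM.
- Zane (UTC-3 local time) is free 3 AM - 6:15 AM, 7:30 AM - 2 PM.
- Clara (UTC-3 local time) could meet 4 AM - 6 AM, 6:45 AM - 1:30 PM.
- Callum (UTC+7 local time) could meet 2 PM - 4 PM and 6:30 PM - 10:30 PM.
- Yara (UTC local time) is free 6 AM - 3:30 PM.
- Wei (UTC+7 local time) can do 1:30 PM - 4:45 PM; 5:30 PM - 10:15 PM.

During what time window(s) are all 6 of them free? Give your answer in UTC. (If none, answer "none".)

Maria in UTC: 06:00-08:45, 11:30-11:45, 13:45-14:45, 15:15-15:30 (subtract 2h to convert from UTC+2).
Zane in UTC: 06:00-09:15, 10:30-17:00 (add 3h to convert from UTC-3).
Clara in UTC: 07:00-09:00, 09:45-16:30 (add 3h to convert from UTC-3).
Callum in UTC: 07:00-09:00, 11:30-15:30 (subtract 7h to convert from UTC+7).
Yara in UTC: 06:00-15:30.
Wei in UTC: 06:30-09:45, 10:30-15:15 (subtract 7h to convert from UTC+7).
Maria ∩ Zane: 06:00-08:45, 11:30-11:45, 13:45-14:45, 15:15-15:30.
Maria ∩ Zane ∩ Clara: 07:00-08:45, 11:30-11:45, 13:45-14:45, 15:15-15:30.
Maria ∩ Zane ∩ Clara ∩ Callum: 07:00-08:45, 11:30-11:45, 13:45-14:45, 15:15-15:30.
Maria ∩ Zane ∩ Clara ∩ Callum ∩ Yara: 07:00-08:45, 11:30-11:45, 13:45-14:45, 15:15-15:30.
Maria ∩ Zane ∩ Clara ∩ Callum ∩ Yara ∩ Wei: 07:00-08:45, 11:30-11:45, 13:45-14:45.

07:00-08:45, 11:30-11:45, 13:45-14:45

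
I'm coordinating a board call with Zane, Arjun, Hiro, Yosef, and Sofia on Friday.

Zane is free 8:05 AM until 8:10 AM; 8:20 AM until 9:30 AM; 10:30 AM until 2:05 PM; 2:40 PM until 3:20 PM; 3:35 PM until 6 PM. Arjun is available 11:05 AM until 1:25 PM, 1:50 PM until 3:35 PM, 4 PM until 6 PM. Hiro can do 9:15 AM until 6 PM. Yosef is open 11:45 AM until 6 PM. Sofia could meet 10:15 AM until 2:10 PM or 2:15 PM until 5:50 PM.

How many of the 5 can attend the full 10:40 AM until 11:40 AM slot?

Zane, Hiro, and Sofia can make the full 10:40-11:40 slot — that's 3.

3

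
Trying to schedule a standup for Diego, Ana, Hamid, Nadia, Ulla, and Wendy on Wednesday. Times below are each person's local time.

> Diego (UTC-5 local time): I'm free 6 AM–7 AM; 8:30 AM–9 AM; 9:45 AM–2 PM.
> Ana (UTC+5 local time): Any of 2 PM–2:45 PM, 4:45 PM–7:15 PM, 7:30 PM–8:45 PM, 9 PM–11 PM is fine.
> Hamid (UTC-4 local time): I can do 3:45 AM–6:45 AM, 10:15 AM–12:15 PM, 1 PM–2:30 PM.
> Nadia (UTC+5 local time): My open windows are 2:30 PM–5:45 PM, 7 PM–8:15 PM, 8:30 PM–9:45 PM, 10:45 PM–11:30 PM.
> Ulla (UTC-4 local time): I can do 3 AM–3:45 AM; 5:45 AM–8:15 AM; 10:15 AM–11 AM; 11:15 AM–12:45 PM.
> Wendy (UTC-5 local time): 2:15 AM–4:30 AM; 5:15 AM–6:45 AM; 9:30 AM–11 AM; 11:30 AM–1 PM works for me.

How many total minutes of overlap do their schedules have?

Diego in UTC: 11:00-12:00, 13:30-14:00, 14:45-19:00 (add 5h to convert from UTC-5).
Ana in UTC: 09:00-09:45, 11:45-14:15, 14:30-15:45, 16:00-18:00 (subtract 5h to convert from UTC+5).
Hamid in UTC: 07:45-10:45, 14:15-16:15, 17:00-18:30 (add 4h to convert from UTC-4).
Nadia in UTC: 09:30-12:45, 14:00-15:15, 15:30-16:45, 17:45-18:30 (subtract 5h to convert from UTC+5).
Ulla in UTC: 07:00-07:45, 09:45-12:15, 14:15-15:00, 15:15-16:45 (add 4h to convert from UTC-4).
Wendy in UTC: 07:15-09:30, 10:15-11:45, 14:30-16:00, 16:30-18:00 (add 5h to convert from UTC-5).
Diego ∩ Ana: 11:45-12:00, 13:30-14:00, 14:45-15:45, 16:00-18:00.
Diego ∩ Ana ∩ Hamid: 14:45-15:45, 16:00-16:15, 17:00-18:00.
Diego ∩ Ana ∩ Hamid ∩ Nadia: 14:45-15:15, 15:30-15:45, 16:00-16:15, 17:45-18:00.
Diego ∩ Ana ∩ Hamid ∩ Nadia ∩ Ulla: 14:45-15:00, 15:30-15:45, 16:00-16:15.
Diego ∩ Ana ∩ Hamid ∩ Nadia ∩ Ulla ∩ Wendy: 14:45-15:00, 15:30-15:45.
Those are the intersection windows.
Summing the common windows: 15 + 15 = 30 minutes.

30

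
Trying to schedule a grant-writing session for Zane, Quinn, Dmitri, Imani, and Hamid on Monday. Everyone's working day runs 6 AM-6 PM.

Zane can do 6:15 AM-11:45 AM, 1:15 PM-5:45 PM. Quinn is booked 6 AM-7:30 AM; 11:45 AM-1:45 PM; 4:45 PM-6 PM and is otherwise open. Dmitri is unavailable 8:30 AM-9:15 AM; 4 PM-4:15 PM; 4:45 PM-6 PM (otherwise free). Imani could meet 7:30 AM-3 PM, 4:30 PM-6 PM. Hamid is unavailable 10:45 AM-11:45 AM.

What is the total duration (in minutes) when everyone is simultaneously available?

240

Zane free: 06:15-11:45, 13:15-17:45.
Quinn free: 07:30-11:45, 13:45-16:45 (invert busy blocks within the working day).
Dmitri free: 06:00-08:30, 09:15-16:00, 16:15-16:45 (invert busy blocks within the working day).
Imani free: 07:30-15:00, 16:30-18:00.
Hamid free: 06:00-10:45, 11:45-18:00 (invert busy blocks within the working day).
Zane ∩ Quinn: 07:30-11:45, 13:45-16:45.
Zane ∩ Quinn ∩ Dmitri: 07:30-08:30, 09:15-11:45, 13:45-16:00, 16:15-16:45.
Zane ∩ Quinn ∩ Dmitri ∩ Imani: 07:30-08:30, 09:15-11:45, 13:45-15:00, 16:30-16:45.
Zane ∩ Quinn ∩ Dmitri ∩ Imani ∩ Hamid: 07:30-08:30, 09:15-10:45, 13:45-15:00, 16:30-16:45.
Summing the common windows: 60 + 90 + 75 + 15 = 240 minutes.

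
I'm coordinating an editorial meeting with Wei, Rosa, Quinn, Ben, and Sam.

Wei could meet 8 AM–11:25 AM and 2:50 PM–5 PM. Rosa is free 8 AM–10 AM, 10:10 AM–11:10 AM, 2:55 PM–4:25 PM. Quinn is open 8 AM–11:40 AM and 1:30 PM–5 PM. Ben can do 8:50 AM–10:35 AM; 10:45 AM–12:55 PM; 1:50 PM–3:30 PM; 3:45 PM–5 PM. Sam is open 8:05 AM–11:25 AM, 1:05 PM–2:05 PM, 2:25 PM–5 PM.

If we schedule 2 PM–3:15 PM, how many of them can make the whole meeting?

2

Quinn and Ben can make the full 14:00-15:15 slot — that's 2.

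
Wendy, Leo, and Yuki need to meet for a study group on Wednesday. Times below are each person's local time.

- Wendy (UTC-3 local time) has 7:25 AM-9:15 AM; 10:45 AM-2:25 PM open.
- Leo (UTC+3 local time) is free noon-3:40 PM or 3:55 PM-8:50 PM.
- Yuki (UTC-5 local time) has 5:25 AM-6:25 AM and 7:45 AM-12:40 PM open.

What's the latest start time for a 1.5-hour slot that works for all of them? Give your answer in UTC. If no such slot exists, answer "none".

Wendy in UTC: 10:25-12:15, 13:45-17:25 (add 3h to convert from UTC-3).
Leo in UTC: 09:00-12:40, 12:55-17:50 (subtract 3h to convert from UTC+3).
Yuki in UTC: 10:25-11:25, 12:45-17:40 (add 5h to convert from UTC-5).
Wendy ∩ Leo: 10:25-12:15, 13:45-17:25.
Wendy ∩ Leo ∩ Yuki: 10:25-11:25, 13:45-17:25.
The last common window of at least 90 minutes is 13:45-17:25; a 90-minute meeting can start as late as 15:55 and still end by 17:25.

15:55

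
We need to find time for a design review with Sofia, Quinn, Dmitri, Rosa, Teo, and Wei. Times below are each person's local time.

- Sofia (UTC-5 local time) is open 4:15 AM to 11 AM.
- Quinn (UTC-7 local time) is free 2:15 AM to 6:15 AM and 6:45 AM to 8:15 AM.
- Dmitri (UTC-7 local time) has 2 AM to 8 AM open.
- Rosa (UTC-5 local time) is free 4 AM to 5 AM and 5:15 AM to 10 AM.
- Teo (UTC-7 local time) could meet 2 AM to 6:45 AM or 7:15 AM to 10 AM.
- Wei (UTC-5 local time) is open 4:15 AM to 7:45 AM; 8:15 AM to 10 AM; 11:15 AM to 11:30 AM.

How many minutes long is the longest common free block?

Sofia in UTC: 09:15-16:00 (add 5h to convert from UTC-5).
Quinn in UTC: 09:15-13:15, 13:45-15:15 (add 7h to convert from UTC-7).
Dmitri in UTC: 09:00-15:00 (add 7h to convert from UTC-7).
Rosa in UTC: 09:00-10:00, 10:15-15:00 (add 5h to convert from UTC-5).
Teo in UTC: 09:00-13:45, 14:15-17:00 (add 7h to convert from UTC-7).
Wei in UTC: 09:15-12:45, 13:15-15:00, 16:15-16:30 (add 5h to convert from UTC-5).
Sofia ∩ Quinn: 09:15-13:15, 13:45-15:15.
Sofia ∩ Quinn ∩ Dmitri: 09:15-13:15, 13:45-15:00.
Sofia ∩ Quinn ∩ Dmitri ∩ Rosa: 09:15-10:00, 10:15-13:15, 13:45-15:00.
Sofia ∩ Quinn ∩ Dmitri ∩ Rosa ∩ Teo: 09:15-10:00, 10:15-13:15, 14:15-15:00.
Sofia ∩ Quinn ∩ Dmitri ∩ Rosa ∩ Teo ∩ Wei: 09:15-10:00, 10:15-12:45, 14:15-15:00.
Those are the intersection windows.
The longest is 10:15-12:45 at 150 minutes.

150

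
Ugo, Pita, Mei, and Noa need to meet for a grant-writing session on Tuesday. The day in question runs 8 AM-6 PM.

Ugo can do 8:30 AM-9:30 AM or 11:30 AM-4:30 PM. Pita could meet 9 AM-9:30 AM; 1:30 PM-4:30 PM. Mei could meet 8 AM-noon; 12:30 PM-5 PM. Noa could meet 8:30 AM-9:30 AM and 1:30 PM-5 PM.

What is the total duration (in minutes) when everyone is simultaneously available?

210

Ugo ∩ Pita: 09:00-09:30, 13:30-16:30.
Ugo ∩ Pita ∩ Mei: 09:00-09:30, 13:30-16:30.
Ugo ∩ Pita ∩ Mei ∩ Noa: 09:00-09:30, 13:30-16:30.
Summing the common windows: 30 + 180 = 210 minutes.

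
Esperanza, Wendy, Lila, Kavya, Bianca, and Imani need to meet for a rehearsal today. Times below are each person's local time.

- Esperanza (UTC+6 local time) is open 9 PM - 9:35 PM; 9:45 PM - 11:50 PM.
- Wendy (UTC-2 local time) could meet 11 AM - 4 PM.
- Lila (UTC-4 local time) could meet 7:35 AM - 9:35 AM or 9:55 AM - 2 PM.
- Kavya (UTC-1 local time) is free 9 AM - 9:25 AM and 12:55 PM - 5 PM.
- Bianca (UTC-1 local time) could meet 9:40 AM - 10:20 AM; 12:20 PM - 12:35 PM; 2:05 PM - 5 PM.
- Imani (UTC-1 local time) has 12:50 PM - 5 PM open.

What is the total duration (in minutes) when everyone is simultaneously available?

Esperanza in UTC: 15:00-15:35, 15:45-17:50 (subtract 6h to convert from UTC+6).
Wendy in UTC: 13:00-18:00 (add 2h to convert from UTC-2).
Lila in UTC: 11:35-13:35, 13:55-18:00 (add 4h to convert from UTC-4).
Kavya in UTC: 10:00-10:25, 13:55-18:00 (add 1h to convert from UTC-1).
Bianca in UTC: 10:40-11:20, 13:20-13:35, 15:05-18:00 (add 1h to convert from UTC-1).
Imani in UTC: 13:50-18:00 (add 1h to convert from UTC-1).
Esperanza ∩ Wendy: 15:00-15:35, 15:45-17:50.
Esperanza ∩ Wendy ∩ Lila: 15:00-15:35, 15:45-17:50.
Esperanza ∩ Wendy ∩ Lila ∩ Kavya: 15:00-15:35, 15:45-17:50.
Esperanza ∩ Wendy ∩ Lila ∩ Kavya ∩ Bianca: 15:05-15:35, 15:45-17:50.
Esperanza ∩ Wendy ∩ Lila ∩ Kavya ∩ Bianca ∩ Imani: 15:05-15:35, 15:45-17:50.
Summing the common windows: 30 + 125 = 155 minutes.

155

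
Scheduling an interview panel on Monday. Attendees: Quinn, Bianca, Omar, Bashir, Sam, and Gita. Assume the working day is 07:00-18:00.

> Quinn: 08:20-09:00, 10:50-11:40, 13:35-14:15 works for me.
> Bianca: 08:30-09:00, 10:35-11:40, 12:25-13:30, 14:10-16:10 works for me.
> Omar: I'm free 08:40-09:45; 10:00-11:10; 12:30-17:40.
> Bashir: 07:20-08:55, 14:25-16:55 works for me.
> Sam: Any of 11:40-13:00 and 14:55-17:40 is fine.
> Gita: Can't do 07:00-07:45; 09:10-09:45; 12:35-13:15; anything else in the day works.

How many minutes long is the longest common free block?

Quinn free: 08:20-09:00, 10:50-11:40, 13:35-14:15.
Bianca free: 08:30-09:00, 10:35-11:40, 12:25-13:30, 14:10-16:10.
Omar free: 08:40-09:45, 10:00-11:10, 12:30-17:40.
Bashir free: 07:20-08:55, 14:25-16:55.
Sam free: 11:40-13:00, 14:55-17:40.
Gita free: 07:45-09:10, 09:45-12:35, 13:15-18:00 (invert busy blocks within the working day).
Quinn ∩ Bianca: 08:30-09:00, 10:50-11:40, 14:10-14:15.
Quinn ∩ Bianca ∩ Omar: 08:40-09:00, 10:50-11:10, 14:10-14:15.
Quinn ∩ Bianca ∩ Omar ∩ Bashir: 08:40-08:55.
Quinn ∩ Bianca ∩ Omar ∩ Bashir ∩ Sam: ∅.
Quinn ∩ Bianca ∩ Omar ∩ Bashir ∩ Sam ∩ Gita: ∅.
There is no time when everyone is free.
No common window exists, so the longest block is 0 minutes.

0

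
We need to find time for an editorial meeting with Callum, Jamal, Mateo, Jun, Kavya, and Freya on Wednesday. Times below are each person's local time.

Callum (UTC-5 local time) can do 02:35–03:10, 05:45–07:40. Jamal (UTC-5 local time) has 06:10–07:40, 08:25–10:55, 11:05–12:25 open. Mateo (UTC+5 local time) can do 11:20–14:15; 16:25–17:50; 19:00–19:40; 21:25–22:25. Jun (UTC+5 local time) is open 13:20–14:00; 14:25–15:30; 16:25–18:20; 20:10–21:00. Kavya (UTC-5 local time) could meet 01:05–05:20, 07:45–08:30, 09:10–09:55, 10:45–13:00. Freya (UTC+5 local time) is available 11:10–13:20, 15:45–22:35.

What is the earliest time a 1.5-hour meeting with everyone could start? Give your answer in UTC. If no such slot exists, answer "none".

Callum in UTC: 07:35-08:10, 10:45-12:40 (add 5h to convert from UTC-5).
Jamal in UTC: 11:10-12:40, 13:25-15:55, 16:05-17:25 (add 5h to convert from UTC-5).
Mateo in UTC: 06:20-09:15, 11:25-12:50, 14:00-14:40, 16:25-17:25 (subtract 5h to convert from UTC+5).
Jun in UTC: 08:20-09:00, 09:25-10:30, 11:25-13:20, 15:10-16:00 (subtract 5h to convert from UTC+5).
Kavya in UTC: 06:05-10:20, 12:45-13:30, 14:10-14:55, 15:45-18:00 (add 5h to convert from UTC-5).
Freya in UTC: 06:10-08:20, 10:45-17:35 (subtract 5h to convert from UTC+5).
Callum ∩ Jamal: 11:10-12:40.
Callum ∩ Jamal ∩ Mateo: 11:25-12:40.
Callum ∩ Jamal ∩ Mateo ∩ Jun: 11:25-12:40.
Callum ∩ Jamal ∩ Mateo ∩ Jun ∩ Kavya: ∅.
Callum ∩ Jamal ∩ Mateo ∩ Jun ∩ Kavya ∩ Freya: ∅.
There is no time when everyone is free.
No common window is at least 90 minutes long.

none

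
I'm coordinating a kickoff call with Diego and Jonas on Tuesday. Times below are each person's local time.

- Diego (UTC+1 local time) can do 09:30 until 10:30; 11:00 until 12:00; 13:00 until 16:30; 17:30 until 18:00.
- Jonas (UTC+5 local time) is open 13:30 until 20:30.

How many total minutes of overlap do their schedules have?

Diego in UTC: 08:30-09:30, 10:00-11:00, 12:00-15:30, 16:30-17:00 (subtract 1h to convert from UTC+1).
Jonas in UTC: 08:30-15:30 (subtract 5h to convert from UTC+5).
Diego ∩ Jonas: 08:30-09:30, 10:00-11:00, 12:00-15:30.
Summing the common windows: 60 + 60 + 210 = 330 minutes.

330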